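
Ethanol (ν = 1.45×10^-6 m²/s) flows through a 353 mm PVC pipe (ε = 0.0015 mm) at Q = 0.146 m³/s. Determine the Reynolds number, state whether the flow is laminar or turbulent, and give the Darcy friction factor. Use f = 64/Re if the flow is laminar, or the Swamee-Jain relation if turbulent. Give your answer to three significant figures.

Re ≈ 3.63×10^5; turbulent; f ≈ 0.0139

V = 4Q/(πD²) = 1.492 m/s
Re = VD/ν = 1.492·0.353/1.45×10^-6 = 3.63×10^5
Re > 4000 → turbulent; ε/D = 4.25×10^-6
Swamee-Jain: f = 0.01393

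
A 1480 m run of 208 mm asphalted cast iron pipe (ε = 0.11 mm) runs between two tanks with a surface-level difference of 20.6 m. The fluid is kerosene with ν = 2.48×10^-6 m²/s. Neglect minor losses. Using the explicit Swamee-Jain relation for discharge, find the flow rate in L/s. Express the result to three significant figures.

Q ≈ 57.8 L/s

Swamee-Jain (Type II): Q = -0.965·√(gD⁵h_f/L)·ln[ε/(3.7D) + √(3.17ν²L/(gD³h_f))]
√(gD⁵h_f/L) = √(9.81·0.208⁵·20.6/1480) = 0.007291
ε/(3.7D) = 1.43×10^-4; √(3.17ν²L/(gD³h_f)) = 1.26×10^-4
Q = -0.965·0.007291·ln(2.689×10^-4) = 0.05784 m³/s
Check: V = 1.70 m/s, Re = 1.43×10^5, f = 0.01971, h_f = 20.7 m ≈ 20.6 m ✓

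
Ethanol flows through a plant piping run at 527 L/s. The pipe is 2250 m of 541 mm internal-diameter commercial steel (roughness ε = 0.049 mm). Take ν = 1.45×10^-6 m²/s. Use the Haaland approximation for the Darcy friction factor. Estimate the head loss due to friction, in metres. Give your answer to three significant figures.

h_f ≈ 14.9 m

V = 4Q/(πD²) = 4·0.527/(π·0.541²) = 2.293 m/s
Re = VD/ν = 2.293·0.541/1.45×10^-6 = 8.55×10^5 → turbulent
ε/D = 0.049/541 = 9.06×10^-5
Haaland: f = 0.01337
h_f = f(L/D)V²/(2g) = 0.01337·(2250/0.541)·2.293²/(2·9.81) = 14.90 m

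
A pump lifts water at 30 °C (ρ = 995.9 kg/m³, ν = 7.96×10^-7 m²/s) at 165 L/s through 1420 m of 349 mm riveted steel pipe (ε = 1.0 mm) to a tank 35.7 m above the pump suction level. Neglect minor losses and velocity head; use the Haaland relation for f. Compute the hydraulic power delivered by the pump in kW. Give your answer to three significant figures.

P_hyd ≈ 83.5 kW

V = 4Q/(πD²) = 1.725 m/s; Re = 7.56×10^5; ε/D = 0.00287; f = 0.02605
h_f = f(L/D)V²/2g = 16.07 m
Total head H = z + h_f = 35.7 + 16.07 = 51.77 m
P_hyd = ρgQH = 995.9·9.81·0.165·51.77 = 83.46 kW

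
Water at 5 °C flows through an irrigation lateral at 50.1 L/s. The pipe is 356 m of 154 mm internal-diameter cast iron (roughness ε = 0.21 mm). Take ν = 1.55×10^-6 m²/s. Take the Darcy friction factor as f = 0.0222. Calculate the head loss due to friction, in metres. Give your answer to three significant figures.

V = 4Q/(πD²) = 4·0.0501/(π·0.154²) = 2.690 m/s
h_f = f(L/D)V²/(2g) = 0.02220·(356/0.154)·2.690²/(2·9.81) = 18.92 m

h_f ≈ 18.9 m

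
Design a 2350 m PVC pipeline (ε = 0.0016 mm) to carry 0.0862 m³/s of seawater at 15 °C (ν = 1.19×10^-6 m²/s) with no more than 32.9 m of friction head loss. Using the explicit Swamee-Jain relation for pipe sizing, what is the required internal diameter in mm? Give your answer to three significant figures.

Swamee-Jain (Type III): D = 0.66·[ε^1.25·(LQ²/(gh_f))^4.75 + ν·Q^9.4·(L/(gh_f))^5.2]^0.04
LQ²/(gh_f) = 0.05410; L/(gh_f) = 7.281
Term 1 = ε^1.25·(…)^4.75 = 5.47×10^-14; Term 2 = ν·Q^9.4·(…)^5.2 = 3.57×10^-12
D = 0.66·(5.47×10^-14 + 3.57×10^-12)^0.04 = 0.2301 m = 230 mm
Check: V = 2.07 m/s, Re = 4.01×10^5, f = 0.01372, h_f = 30.7 m ≈ 32.9 m ✓

D ≈ 230 mm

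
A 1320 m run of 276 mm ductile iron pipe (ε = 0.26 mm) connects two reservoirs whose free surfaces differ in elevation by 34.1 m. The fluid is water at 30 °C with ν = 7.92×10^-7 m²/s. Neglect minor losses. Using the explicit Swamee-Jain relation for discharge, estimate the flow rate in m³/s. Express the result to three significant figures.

Swamee-Jain (Type II): Q = -0.965·√(gD⁵h_f/L)·ln[ε/(3.7D) + √(3.17ν²L/(gD³h_f))]
√(gD⁵h_f/L) = √(9.81·0.276⁵·34.1/1320) = 0.02015
ε/(3.7D) = 2.55×10^-4; √(3.17ν²L/(gD³h_f)) = 1.93×10^-5
Q = -0.965·0.02015·ln(2.739×10^-4) = 0.1595 m³/s
Check: V = 2.67 m/s, Re = 9.29×10^5, f = 0.01979, h_f = 34.3 m ≈ 34.1 m ✓

Q ≈ 0.159 m³/s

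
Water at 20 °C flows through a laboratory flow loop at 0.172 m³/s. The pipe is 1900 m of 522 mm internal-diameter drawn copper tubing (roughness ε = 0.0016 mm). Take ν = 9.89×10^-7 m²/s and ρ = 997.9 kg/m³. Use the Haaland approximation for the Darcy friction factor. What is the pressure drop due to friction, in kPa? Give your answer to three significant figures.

V = 4Q/(πD²) = 4·0.172/(π·0.522²) = 0.8037 m/s
Re = VD/ν = 0.8037·0.522/9.89×10^-7 = 4.24×10^5 → turbulent
ε/D = 0.0016/522 = 3.07×10^-6
Haaland: f = 0.01349
h_f = f(L/D)V²/(2g) = 0.01349·(1900/0.522)·0.8037²/(2·9.81) = 1.616 m
Δp = ρg·h_f = 997.9·9.81·1.616 = 15.82 kPa

Δp ≈ 15.8 kPa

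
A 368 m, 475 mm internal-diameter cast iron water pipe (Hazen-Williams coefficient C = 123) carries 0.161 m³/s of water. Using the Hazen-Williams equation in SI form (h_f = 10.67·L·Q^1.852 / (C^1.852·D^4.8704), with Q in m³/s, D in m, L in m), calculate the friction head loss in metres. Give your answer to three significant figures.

h_f ≈ 0.675 m

h_f = 10.67·368·0.161^1.852 / (123^1.852·0.475^4.8704) = 0.6748 m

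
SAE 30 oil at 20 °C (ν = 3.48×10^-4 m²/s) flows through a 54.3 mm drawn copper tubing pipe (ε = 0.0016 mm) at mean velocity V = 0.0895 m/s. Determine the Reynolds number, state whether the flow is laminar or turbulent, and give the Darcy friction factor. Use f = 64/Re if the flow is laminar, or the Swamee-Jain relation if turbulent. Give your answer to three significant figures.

Re ≈ 14.0; laminar; f = 64/Re ≈ 4.58

Re = VD/ν = 0.08950·0.0543/3.48×10^-4 = 14.0
Re < 2300 → laminar → f = 64/Re = 4.583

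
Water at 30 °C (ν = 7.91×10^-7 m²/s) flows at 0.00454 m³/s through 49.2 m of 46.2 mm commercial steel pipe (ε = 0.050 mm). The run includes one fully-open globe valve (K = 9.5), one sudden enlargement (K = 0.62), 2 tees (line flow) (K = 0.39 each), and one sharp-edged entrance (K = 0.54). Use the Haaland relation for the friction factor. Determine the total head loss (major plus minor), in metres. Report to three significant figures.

V = 4Q/(πD²) = 2.708 m/s; V²/2g = 0.3738 m
Re = 1.58×10^5, ε/D = 0.00108 → f = 0.02152 (Haaland)
Major: h_f = f(L/D)·V²/2g = 0.02152·1065·0.3738 = 8.565 m
Minor: ΣK = 11.4; h_m = ΣK·V²/2g = 4.277 m
Total H_L = 8.565 + 4.277 = 12.84 m

H_L ≈ 12.8 m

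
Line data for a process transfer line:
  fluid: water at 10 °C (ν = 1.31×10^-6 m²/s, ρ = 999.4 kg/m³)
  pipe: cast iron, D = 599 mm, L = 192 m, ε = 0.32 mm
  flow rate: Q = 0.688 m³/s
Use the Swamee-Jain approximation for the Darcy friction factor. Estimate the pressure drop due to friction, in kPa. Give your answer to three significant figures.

V = 4Q/(πD²) = 4·0.688/(π·0.599²) = 2.441 m/s
Re = VD/ν = 2.441·0.599/1.31×10^-6 = 1.12×10^6 → turbulent
ε/D = 0.32/599 = 5.34×10^-4
Swamee-Jain: f = 0.01748
h_f = f(L/D)V²/(2g) = 0.01748·(192/0.599)·2.441²/(2·9.81) = 1.702 m
Δp = ρg·h_f = 999.4·9.81·1.702 = 16.68 kPa

Δp ≈ 16.7 kPa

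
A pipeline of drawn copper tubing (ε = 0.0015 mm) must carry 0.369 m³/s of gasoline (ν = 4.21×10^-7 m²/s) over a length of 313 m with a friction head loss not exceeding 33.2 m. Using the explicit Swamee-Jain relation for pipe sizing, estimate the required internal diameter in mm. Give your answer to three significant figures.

Swamee-Jain (Type III): D = 0.66·[ε^1.25·(LQ²/(gh_f))^4.75 + ν·Q^9.4·(L/(gh_f))^5.2]^0.04
LQ²/(gh_f) = 0.1309; L/(gh_f) = 0.9610
Term 1 = ε^1.25·(…)^4.75 = 3.35×10^-12; Term 2 = ν·Q^9.4·(…)^5.2 = 2.91×10^-11
D = 0.66·(3.35×10^-12 + 2.91×10^-11)^0.04 = 0.2512 m = 251 mm
Check: V = 7.45 m/s, Re = 4.44×10^6, f = 0.009537, h_f = 33.6 m ≈ 33.2 m ✓

D ≈ 251 mm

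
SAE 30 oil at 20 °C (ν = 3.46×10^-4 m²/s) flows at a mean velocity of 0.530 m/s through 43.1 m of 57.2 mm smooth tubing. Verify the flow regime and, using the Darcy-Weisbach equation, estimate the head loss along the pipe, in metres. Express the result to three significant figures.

Re = VD/ν = 0.530·0.05720/3.46×10^-4 = 87.6 → laminar (Re < 2300)
f = 64/Re = 0.7304
h_f = f(L/D)V²/(2g) = 0.7304·(43.1/0.05720)·0.530²/(2·9.81) = 7.880 m

h_f ≈ 7.88 m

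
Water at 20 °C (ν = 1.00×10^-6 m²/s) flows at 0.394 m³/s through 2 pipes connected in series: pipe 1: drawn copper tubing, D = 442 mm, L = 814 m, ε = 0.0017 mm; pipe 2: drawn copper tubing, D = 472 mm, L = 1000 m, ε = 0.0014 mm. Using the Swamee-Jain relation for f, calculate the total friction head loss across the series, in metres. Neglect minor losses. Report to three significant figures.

Pipe 1: V = 2.568 m/s, Re = 1.13×10^6, ε/D = 3.85×10^-6, f = 0.01147, h_1 = f(L/D)V²/2g = 7.098 m
Pipe 2: V = 2.252 m/s, Re = 1.06×10^6, ε/D = 2.97×10^-6, f = 0.01157, h_2 = f(L/D)V²/2g = 6.333 m
Series → Q common, losses add: H = Σh = 13.43 m

H ≈ 13.4 m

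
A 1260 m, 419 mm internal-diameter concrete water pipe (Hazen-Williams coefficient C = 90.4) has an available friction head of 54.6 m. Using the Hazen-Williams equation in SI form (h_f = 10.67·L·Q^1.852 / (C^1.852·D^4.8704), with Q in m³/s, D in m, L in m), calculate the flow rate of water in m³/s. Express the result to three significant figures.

Rearranging: Q = [h_f·C^1.852·D^4.8704 / (10.67·L)]^(1/1.852)
Q = [54.6·90.4^1.852·0.419^4.8704 / (10.67·1260)]^0.540 = 0.4693 m³/s

Q ≈ 0.469 m³/s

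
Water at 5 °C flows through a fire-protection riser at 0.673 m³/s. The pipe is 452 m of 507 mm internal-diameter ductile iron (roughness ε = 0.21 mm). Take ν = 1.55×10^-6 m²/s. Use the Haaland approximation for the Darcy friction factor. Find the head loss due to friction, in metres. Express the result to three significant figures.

h_f ≈ 8.34 m

V = 4Q/(πD²) = 4·0.673/(π·0.507²) = 3.334 m/s
Re = VD/ν = 3.334·0.507/1.55×10^-6 = 1.09×10^6 → turbulent
ε/D = 0.21/507 = 4.14×10^-4
Haaland: f = 0.01651
h_f = f(L/D)V²/(2g) = 0.01651·(452/0.507)·3.334²/(2·9.81) = 8.338 m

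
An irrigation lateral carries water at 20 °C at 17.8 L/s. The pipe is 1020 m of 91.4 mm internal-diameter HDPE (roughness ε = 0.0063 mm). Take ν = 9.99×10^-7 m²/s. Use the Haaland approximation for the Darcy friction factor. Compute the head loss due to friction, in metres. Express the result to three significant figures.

h_f ≈ 64.5 m

V = 4Q/(πD²) = 4·0.0178/(π·0.0914²) = 2.713 m/s
Re = VD/ν = 2.713·0.0914/9.99×10^-7 = 2.48×10^5 → turbulent
ε/D = 0.0063/91.4 = 6.89×10^-5
Haaland: f = 0.01541
h_f = f(L/D)V²/(2g) = 0.01541·(1020/0.0914)·2.713²/(2·9.81) = 64.49 m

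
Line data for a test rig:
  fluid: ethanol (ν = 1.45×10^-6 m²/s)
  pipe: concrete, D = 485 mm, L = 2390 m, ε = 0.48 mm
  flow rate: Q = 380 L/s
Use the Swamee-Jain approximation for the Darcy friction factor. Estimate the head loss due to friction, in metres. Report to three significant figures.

h_f ≈ 21.4 m

V = 4Q/(πD²) = 4·0.380/(π·0.485²) = 2.057 m/s
Re = VD/ν = 2.057·0.485/1.45×10^-6 = 6.88×10^5 → turbulent
ε/D = 0.48/485 = 9.90×10^-4
Swamee-Jain: f = 0.02014
h_f = f(L/D)V²/(2g) = 0.02014·(2390/0.485)·2.057²/(2·9.81) = 21.40 m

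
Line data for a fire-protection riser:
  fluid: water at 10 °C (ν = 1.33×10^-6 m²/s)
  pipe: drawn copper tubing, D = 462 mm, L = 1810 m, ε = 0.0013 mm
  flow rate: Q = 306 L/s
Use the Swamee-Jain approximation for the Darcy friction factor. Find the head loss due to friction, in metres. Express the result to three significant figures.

V = 4Q/(πD²) = 4·0.306/(π·0.462²) = 1.825 m/s
Re = VD/ν = 1.825·0.462/1.33×10^-6 = 6.34×10^5 → turbulent
ε/D = 0.0013/462 = 2.81×10^-6
Swamee-Jain: f = 0.01260
h_f = f(L/D)V²/(2g) = 0.01260·(1810/0.462)·1.825²/(2·9.81) = 8.386 m

h_f ≈ 8.39 m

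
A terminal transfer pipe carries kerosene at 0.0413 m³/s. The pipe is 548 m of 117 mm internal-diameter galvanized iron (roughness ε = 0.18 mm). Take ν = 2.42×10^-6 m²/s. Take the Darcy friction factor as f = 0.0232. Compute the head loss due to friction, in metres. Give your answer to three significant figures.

V = 4Q/(πD²) = 4·0.0413/(π·0.117²) = 3.841 m/s
h_f = f(L/D)V²/(2g) = 0.02320·(548/0.117)·3.841²/(2·9.81) = 81.73 m

h_f ≈ 81.7 m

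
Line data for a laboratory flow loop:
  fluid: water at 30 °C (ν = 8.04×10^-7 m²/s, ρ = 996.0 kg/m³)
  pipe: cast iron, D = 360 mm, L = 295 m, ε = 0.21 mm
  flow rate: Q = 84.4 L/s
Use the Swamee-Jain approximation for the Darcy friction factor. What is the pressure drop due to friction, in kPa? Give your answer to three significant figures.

V = 4Q/(πD²) = 4·0.0844/(π·0.360²) = 0.8292 m/s
Re = VD/ν = 0.8292·0.360/8.04×10^-7 = 3.71×10^5 → turbulent
ε/D = 0.21/360 = 5.83×10^-4
Swamee-Jain: f = 0.01855
h_f = f(L/D)V²/(2g) = 0.01855·(295/0.360)·0.8292²/(2·9.81) = 0.5328 m
Δp = ρg·h_f = 996.0·9.81·0.5328 = 5.205 kPa

Δp ≈ 5.21 kPa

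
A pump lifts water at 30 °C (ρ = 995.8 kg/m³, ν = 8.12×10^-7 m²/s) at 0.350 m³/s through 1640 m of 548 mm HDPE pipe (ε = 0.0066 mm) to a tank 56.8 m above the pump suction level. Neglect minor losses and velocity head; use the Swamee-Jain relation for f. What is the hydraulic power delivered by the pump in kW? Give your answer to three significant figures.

P_hyd ≈ 208 kW

V = 4Q/(πD²) = 1.484 m/s; Re = 1.00×10^6; ε/D = 1.20×10^-5; f = 0.01190
h_f = f(L/D)V²/2g = 3.997 m
Total head H = z + h_f = 56.8 + 3.997 = 60.80 m
P_hyd = ρgQH = 995.8·9.81·0.350·60.80 = 207.9 kW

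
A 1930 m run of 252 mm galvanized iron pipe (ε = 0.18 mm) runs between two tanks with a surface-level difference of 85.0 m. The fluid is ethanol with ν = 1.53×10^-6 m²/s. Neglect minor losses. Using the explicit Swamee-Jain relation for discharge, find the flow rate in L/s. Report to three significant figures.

Q ≈ 170 L/s

Swamee-Jain (Type II): Q = -0.965·√(gD⁵h_f/L)·ln[ε/(3.7D) + √(3.17ν²L/(gD³h_f))]
√(gD⁵h_f/L) = √(9.81·0.252⁵·85.0/1930) = 0.02095
ε/(3.7D) = 1.93×10^-4; √(3.17ν²L/(gD³h_f)) = 3.28×10^-5
Q = -0.965·0.02095·ln(2.258×10^-4) = 0.1698 m³/s
Check: V = 3.40 m/s, Re = 5.61×10^5, f = 0.01892, h_f = 85.6 m ≈ 85.0 m ✓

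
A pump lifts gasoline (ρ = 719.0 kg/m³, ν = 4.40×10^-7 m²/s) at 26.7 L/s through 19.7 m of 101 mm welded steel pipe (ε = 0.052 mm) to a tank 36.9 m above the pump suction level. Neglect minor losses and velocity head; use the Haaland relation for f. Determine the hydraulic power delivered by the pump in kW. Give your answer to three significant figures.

P_hyd ≈ 7.31 kW

V = 4Q/(πD²) = 3.333 m/s; Re = 7.65×10^5; ε/D = 5.15×10^-4; f = 0.01740
h_f = f(L/D)V²/2g = 1.921 m
Total head H = z + h_f = 36.9 + 1.921 = 38.82 m
P_hyd = ρgQH = 719.0·9.81·0.0267·38.82 = 7.311 kW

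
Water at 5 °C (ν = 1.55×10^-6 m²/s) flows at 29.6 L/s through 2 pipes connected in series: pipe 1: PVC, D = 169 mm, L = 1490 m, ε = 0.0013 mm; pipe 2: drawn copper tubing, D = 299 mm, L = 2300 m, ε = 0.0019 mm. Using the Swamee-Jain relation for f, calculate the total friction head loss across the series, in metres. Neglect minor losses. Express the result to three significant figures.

Pipe 1: V = 1.320 m/s, Re = 1.44×10^5, ε/D = 7.69×10^-6, f = 0.01664, h_1 = f(L/D)V²/2g = 13.02 m
Pipe 2: V = 0.4216 m/s, Re = 8.13×10^4, ε/D = 6.35×10^-6, f = 0.01869, h_2 = f(L/D)V²/2g = 1.303 m
Series → Q common, losses add: H = Σh = 14.32 m

H ≈ 14.3 m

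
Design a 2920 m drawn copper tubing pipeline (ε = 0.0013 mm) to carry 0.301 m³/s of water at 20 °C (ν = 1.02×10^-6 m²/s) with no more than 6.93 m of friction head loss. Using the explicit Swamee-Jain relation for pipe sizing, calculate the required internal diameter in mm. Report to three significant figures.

D ≈ 529 mm

Swamee-Jain (Type III): D = 0.66·[ε^1.25·(LQ²/(gh_f))^4.75 + ν·Q^9.4·(L/(gh_f))^5.2]^0.04
LQ²/(gh_f) = 3.891; L/(gh_f) = 42.95
Term 1 = ε^1.25·(…)^4.75 = 2.79×10^-5; Term 2 = ν·Q^9.4·(…)^5.2 = 0.00397
D = 0.66·(2.79×10^-5 + 0.00397)^0.04 = 0.5292 m = 529 mm
Check: V = 1.37 m/s, Re = 7.10×10^5, f = 0.01236, h_f = 6.51 m ≈ 6.93 m ✓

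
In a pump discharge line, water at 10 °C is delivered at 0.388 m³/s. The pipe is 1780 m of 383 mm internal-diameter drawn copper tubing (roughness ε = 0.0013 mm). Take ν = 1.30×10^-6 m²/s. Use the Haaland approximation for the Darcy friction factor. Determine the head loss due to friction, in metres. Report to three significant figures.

V = 4Q/(πD²) = 4·0.388/(π·0.383²) = 3.368 m/s
Re = VD/ν = 3.368·0.383/1.30×10^-6 = 9.92×10^5 → turbulent
ε/D = 0.0013/383 = 3.39×10^-6
Haaland: f = 0.01166
h_f = f(L/D)V²/(2g) = 0.01166·(1780/0.383)·3.368²/(2·9.81) = 31.32 m

h_f ≈ 31.3 m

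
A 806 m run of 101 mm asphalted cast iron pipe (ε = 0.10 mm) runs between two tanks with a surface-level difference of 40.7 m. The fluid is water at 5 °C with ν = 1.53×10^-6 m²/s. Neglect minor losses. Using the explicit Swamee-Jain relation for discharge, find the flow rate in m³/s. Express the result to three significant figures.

Swamee-Jain (Type II): Q = -0.965·√(gD⁵h_f/L)·ln[ε/(3.7D) + √(3.17ν²L/(gD³h_f))]
√(gD⁵h_f/L) = √(9.81·0.101⁵·40.7/806) = 0.002282
ε/(3.7D) = 2.68×10^-4; √(3.17ν²L/(gD³h_f)) = 1.21×10^-4
Q = -0.965·0.002282·ln(3.882×10^-4) = 0.01729 m³/s
Check: V = 2.16 m/s, Re = 1.42×10^5, f = 0.02165, h_f = 41.0 m ≈ 40.7 m ✓

Q ≈ 0.0173 m³/s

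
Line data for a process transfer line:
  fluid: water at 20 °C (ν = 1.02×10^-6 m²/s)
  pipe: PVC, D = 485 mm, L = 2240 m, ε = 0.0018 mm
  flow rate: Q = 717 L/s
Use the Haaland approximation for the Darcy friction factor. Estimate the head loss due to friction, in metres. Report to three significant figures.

h_f ≈ 37.5 m

V = 4Q/(πD²) = 4·0.717/(π·0.485²) = 3.881 m/s
Re = VD/ν = 3.881·0.485/1.02×10^-6 = 1.85×10^6 → turbulent
ε/D = 0.0018/485 = 3.71×10^-6
Haaland: f = 0.01057
h_f = f(L/D)V²/(2g) = 0.01057·(2240/0.485)·3.881²/(2·9.81) = 37.49 m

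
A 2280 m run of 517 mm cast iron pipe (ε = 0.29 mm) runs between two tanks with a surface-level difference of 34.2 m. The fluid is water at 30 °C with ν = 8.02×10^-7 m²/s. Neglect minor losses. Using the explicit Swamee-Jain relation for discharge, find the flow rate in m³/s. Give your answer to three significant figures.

Q ≈ 0.621 m³/s

Swamee-Jain (Type II): Q = -0.965·√(gD⁵h_f/L)·ln[ε/(3.7D) + √(3.17ν²L/(gD³h_f))]
√(gD⁵h_f/L) = √(9.81·0.517⁵·34.2/2280) = 0.07372
ε/(3.7D) = 1.52×10^-4; √(3.17ν²L/(gD³h_f)) = 1.00×10^-5
Q = -0.965·0.07372·ln(1.616×10^-4) = 0.6211 m³/s
Check: V = 2.96 m/s, Re = 1.91×10^6, f = 0.01746, h_f = 34.4 m ≈ 34.2 m ✓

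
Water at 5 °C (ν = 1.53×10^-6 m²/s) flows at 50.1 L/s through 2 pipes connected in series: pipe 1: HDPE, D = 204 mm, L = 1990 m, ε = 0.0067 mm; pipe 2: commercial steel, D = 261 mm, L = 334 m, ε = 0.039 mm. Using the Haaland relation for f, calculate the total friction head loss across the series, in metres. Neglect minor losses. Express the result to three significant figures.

H ≈ 19.3 m

Pipe 1: V = 1.533 m/s, Re = 2.04×10^5, ε/D = 3.28×10^-5, f = 0.01565, h_1 = f(L/D)V²/2g = 18.28 m
Pipe 2: V = 0.9364 m/s, Re = 1.60×10^5, ε/D = 1.49×10^-4, f = 0.01710, h_2 = f(L/D)V²/2g = 0.9781 m
Series → Q common, losses add: H = Σh = 19.26 m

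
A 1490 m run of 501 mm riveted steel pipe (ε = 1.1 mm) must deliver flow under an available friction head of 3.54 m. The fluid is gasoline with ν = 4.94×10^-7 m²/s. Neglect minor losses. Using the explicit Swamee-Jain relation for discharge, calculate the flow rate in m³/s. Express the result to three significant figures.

Q ≈ 0.194 m³/s

Swamee-Jain (Type II): Q = -0.965·√(gD⁵h_f/L)·ln[ε/(3.7D) + √(3.17ν²L/(gD³h_f))]
√(gD⁵h_f/L) = √(9.81·0.501⁵·3.54/1490) = 0.02712
ε/(3.7D) = 5.93×10^-4; √(3.17ν²L/(gD³h_f)) = 1.62×10^-5
Q = -0.965·0.02712·ln(6.097×10^-4) = 0.1938 m³/s
Check: V = 0.983 m/s, Re = 9.97×10^5, f = 0.02426, h_f = 3.55 m ≈ 3.54 m ✓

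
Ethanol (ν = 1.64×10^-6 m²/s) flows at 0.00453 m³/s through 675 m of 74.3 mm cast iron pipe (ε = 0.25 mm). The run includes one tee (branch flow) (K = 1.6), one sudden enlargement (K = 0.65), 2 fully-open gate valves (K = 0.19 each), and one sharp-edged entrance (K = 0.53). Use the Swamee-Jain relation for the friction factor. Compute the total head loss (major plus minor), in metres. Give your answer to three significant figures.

V = 4Q/(πD²) = 1.045 m/s; V²/2g = 0.05564 m
Re = 4.73×10^4, ε/D = 0.00336 → f = 0.02977 (Swamee-Jain)
Major: h_f = f(L/D)·V²/2g = 0.02977·9085·0.05564 = 15.05 m
Minor: ΣK = 3.16; h_m = ΣK·V²/2g = 0.1758 m
Total H_L = 15.05 + 0.1758 = 15.22 m

H_L ≈ 15.2 m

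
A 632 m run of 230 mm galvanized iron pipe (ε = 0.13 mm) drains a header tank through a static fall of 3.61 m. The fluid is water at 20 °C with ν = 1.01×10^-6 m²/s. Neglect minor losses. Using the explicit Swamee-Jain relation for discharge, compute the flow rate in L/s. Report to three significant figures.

Q ≈ 48.8 L/s

Swamee-Jain (Type II): Q = -0.965·√(gD⁵h_f/L)·ln[ε/(3.7D) + √(3.17ν²L/(gD³h_f))]
√(gD⁵h_f/L) = √(9.81·0.230⁵·3.61/632) = 0.006005
ε/(3.7D) = 1.53×10^-4; √(3.17ν²L/(gD³h_f)) = 6.89×10^-5
Q = -0.965·0.006005·ln(2.216×10^-4) = 0.04876 m³/s
Check: V = 1.17 m/s, Re = 2.67×10^5, f = 0.01884, h_f = 3.64 m ≈ 3.61 m ✓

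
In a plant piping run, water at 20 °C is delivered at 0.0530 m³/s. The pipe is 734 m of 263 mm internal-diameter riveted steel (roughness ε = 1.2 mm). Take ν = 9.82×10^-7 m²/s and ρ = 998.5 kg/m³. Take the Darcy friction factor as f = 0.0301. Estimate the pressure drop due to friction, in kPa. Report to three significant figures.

V = 4Q/(πD²) = 4·0.0530/(π·0.263²) = 0.9756 m/s
h_f = f(L/D)V²/(2g) = 0.03010·(734/0.263)·0.9756²/(2·9.81) = 4.075 m
Δp = ρg·h_f = 998.5·9.81·4.075 = 39.92 kPa

Δp ≈ 39.9 kPa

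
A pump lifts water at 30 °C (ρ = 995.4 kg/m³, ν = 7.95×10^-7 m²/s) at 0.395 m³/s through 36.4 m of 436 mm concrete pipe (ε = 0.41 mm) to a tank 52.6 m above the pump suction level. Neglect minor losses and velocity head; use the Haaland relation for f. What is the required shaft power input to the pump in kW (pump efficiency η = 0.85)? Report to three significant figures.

V = 4Q/(πD²) = 2.646 m/s; Re = 1.45×10^6; ε/D = 9.40×10^-4; f = 0.01958
h_f = f(L/D)V²/2g = 0.5831 m
Total head H = z + h_f = 52.6 + 0.5831 = 53.18 m
P_hyd = ρgQH = 995.4·9.81·0.395·53.18 = 205.1 kW
P_shaft = P_hyd/η = 205.1/0.85 = 241.3 kW

P_shaft ≈ 241 kW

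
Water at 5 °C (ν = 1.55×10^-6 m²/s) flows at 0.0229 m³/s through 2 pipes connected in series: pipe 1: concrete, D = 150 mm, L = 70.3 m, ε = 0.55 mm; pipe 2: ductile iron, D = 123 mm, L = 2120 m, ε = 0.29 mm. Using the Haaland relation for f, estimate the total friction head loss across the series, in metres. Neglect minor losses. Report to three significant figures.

Pipe 1: V = 1.296 m/s, Re = 1.25×10^5, ε/D = 0.00367, f = 0.02859, h_1 = f(L/D)V²/2g = 1.147 m
Pipe 2: V = 1.927 m/s, Re = 1.53×10^5, ε/D = 0.00236, f = 0.02544, h_2 = f(L/D)V²/2g = 83.01 m
Series → Q common, losses add: H = Σh = 84.15 m

H ≈ 84.2 m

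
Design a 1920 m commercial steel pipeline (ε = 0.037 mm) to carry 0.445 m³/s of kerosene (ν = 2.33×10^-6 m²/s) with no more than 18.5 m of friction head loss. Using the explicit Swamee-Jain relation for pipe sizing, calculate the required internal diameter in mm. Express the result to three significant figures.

Swamee-Jain (Type III): D = 0.66·[ε^1.25·(LQ²/(gh_f))^4.75 + ν·Q^9.4·(L/(gh_f))^5.2]^0.04
LQ²/(gh_f) = 2.095; L/(gh_f) = 10.58
Term 1 = ε^1.25·(…)^4.75 = 9.68×10^-5; Term 2 = ν·Q^9.4·(…)^5.2 = 2.45×10^-4
D = 0.66·(9.68×10^-5 + 2.45×10^-4)^0.04 = 0.4796 m = 480 mm
Check: V = 2.46 m/s, Re = 5.07×10^5, f = 0.01417, h_f = 17.5 m ≈ 18.5 m ✓

D ≈ 480 mm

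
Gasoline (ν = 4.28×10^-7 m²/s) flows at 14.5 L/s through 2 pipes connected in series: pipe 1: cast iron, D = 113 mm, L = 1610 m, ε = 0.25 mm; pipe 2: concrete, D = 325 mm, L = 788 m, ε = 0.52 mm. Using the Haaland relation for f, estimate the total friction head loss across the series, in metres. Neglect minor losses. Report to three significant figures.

Pipe 1: V = 1.446 m/s, Re = 3.82×10^5, ε/D = 0.00221, f = 0.02450, h_1 = f(L/D)V²/2g = 37.20 m
Pipe 2: V = 0.1748 m/s, Re = 1.33×10^5, ε/D = 0.00160, f = 0.02347, h_2 = f(L/D)V²/2g = 0.08861 m
Series → Q common, losses add: H = Σh = 37.28 m

H ≈ 37.3 m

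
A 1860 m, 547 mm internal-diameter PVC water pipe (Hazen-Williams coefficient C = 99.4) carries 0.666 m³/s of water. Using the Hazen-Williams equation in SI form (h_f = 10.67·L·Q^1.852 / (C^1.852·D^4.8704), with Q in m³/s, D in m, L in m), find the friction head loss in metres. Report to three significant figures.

h_f ≈ 35.3 m

h_f = 10.67·1860·0.666^1.852 / (99.4^1.852·0.547^4.8704) = 35.29 m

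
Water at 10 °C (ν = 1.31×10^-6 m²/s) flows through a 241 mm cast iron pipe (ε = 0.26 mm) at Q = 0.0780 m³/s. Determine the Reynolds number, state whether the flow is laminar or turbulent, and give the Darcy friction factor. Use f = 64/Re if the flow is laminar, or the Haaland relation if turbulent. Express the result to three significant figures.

V = 4Q/(πD²) = 1.710 m/s
Re = VD/ν = 1.710·0.241/1.31×10^-6 = 3.15×10^5
Re > 4000 → turbulent; ε/D = 0.00108
Haaland: f = 0.02081

Re ≈ 3.15×10^5; turbulent; f ≈ 0.0208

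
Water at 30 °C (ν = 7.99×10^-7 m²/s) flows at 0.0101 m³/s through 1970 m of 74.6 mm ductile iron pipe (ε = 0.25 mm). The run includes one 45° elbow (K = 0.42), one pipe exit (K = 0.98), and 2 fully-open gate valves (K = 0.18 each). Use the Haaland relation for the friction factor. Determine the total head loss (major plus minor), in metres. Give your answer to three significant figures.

V = 4Q/(πD²) = 2.311 m/s; V²/2g = 0.2722 m
Re = 2.16×10^5, ε/D = 0.00335 → f = 0.02757 (Haaland)
Major: h_f = f(L/D)·V²/2g = 0.02757·26408·0.2722 = 198.1 m
Minor: ΣK = 1.76; h_m = ΣK·V²/2g = 0.4790 m
Total H_L = 198.1 + 0.4790 = 198.6 m

H_L ≈ 199 m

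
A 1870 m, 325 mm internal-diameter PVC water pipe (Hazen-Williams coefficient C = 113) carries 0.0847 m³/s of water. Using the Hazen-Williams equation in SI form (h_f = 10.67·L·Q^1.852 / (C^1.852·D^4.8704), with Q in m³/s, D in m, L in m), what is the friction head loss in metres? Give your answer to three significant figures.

h_f ≈ 7.75 m

h_f = 10.67·1870·0.0847^1.852 / (113^1.852·0.325^4.8704) = 7.753 m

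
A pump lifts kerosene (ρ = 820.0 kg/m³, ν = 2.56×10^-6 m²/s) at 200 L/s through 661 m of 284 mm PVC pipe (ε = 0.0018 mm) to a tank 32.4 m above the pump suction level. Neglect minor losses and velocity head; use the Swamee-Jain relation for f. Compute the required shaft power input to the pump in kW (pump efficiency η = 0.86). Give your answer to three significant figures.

V = 4Q/(πD²) = 3.157 m/s; Re = 3.50×10^5; ε/D = 6.34×10^-6; f = 0.01405
h_f = f(L/D)V²/2g = 16.61 m
Total head H = z + h_f = 32.4 + 16.61 = 49.01 m
P_hyd = ρgQH = 820.0·9.81·0.200·49.01 = 78.85 kW
P_shaft = P_hyd/η = 78.85/0.86 = 91.69 kW

P_shaft ≈ 91.7 kW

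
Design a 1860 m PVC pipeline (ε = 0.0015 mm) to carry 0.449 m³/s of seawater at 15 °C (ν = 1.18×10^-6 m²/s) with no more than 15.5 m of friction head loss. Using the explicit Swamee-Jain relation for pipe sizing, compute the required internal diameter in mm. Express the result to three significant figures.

D ≈ 477 mm

Swamee-Jain (Type III): D = 0.66·[ε^1.25·(LQ²/(gh_f))^4.75 + ν·Q^9.4·(L/(gh_f))^5.2]^0.04
LQ²/(gh_f) = 2.466; L/(gh_f) = 12.23
Term 1 = ε^1.25·(…)^4.75 = 3.82×10^-6; Term 2 = ν·Q^9.4·(…)^5.2 = 2.87×10^-4
D = 0.66·(3.82×10^-6 + 2.87×10^-4)^0.04 = 0.4765 m = 477 mm
Check: V = 2.52 m/s, Re = 1.02×10^6, f = 0.01165, h_f = 14.7 m ≈ 15.5 m ✓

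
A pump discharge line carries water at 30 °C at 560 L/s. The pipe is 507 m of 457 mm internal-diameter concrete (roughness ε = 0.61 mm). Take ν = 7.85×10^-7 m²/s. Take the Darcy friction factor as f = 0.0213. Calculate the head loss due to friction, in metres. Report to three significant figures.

V = 4Q/(πD²) = 4·0.560/(π·0.457²) = 3.414 m/s
h_f = f(L/D)V²/(2g) = 0.02130·(507/0.457)·3.414²/(2·9.81) = 14.04 m

h_f ≈ 14.0 m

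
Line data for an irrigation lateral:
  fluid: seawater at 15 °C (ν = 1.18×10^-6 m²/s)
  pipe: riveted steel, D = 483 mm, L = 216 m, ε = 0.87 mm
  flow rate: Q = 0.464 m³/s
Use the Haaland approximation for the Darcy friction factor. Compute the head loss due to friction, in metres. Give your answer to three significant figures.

V = 4Q/(πD²) = 4·0.464/(π·0.483²) = 2.532 m/s
Re = VD/ν = 2.532·0.483/1.18×10^-6 = 1.04×10^6 → turbulent
ε/D = 0.87/483 = 0.00180
Haaland: f = 0.02300
h_f = f(L/D)V²/(2g) = 0.02300·(216/0.483)·2.532²/(2·9.81) = 3.362 m

h_f ≈ 3.36 m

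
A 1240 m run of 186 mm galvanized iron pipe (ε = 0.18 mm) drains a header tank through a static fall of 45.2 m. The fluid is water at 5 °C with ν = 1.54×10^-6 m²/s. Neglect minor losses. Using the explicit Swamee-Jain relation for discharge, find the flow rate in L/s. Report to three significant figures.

Q ≈ 69.3 L/s

Swamee-Jain (Type II): Q = -0.965·√(gD⁵h_f/L)·ln[ε/(3.7D) + √(3.17ν²L/(gD³h_f))]
√(gD⁵h_f/L) = √(9.81·0.186⁵·45.2/1240) = 0.008922
ε/(3.7D) = 2.62×10^-4; √(3.17ν²L/(gD³h_f)) = 5.72×10^-5
Q = -0.965·0.008922·ln(3.187×10^-4) = 0.06932 m³/s
Check: V = 2.55 m/s, Re = 3.08×10^5, f = 0.02059, h_f = 45.5 m ≈ 45.2 m ✓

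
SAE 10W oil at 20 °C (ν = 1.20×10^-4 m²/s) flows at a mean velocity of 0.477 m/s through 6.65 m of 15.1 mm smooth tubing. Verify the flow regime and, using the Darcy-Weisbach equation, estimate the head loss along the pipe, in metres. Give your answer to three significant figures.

Re = VD/ν = 0.477·0.01510/1.20×10^-4 = 60.0 → laminar (Re < 2300)
f = 64/Re = 1.066
h_f = f(L/D)V²/(2g) = 1.066·(6.65/0.01510)·0.477²/(2·9.81) = 5.446 m

h_f ≈ 5.45 m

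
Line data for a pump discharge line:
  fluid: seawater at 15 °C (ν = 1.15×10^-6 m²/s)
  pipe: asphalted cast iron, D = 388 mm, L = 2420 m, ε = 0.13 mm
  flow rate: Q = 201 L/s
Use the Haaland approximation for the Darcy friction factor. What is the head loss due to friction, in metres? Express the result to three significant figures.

V = 4Q/(πD²) = 4·0.201/(π·0.388²) = 1.700 m/s
Re = VD/ν = 1.700·0.388/1.15×10^-6 = 5.74×10^5 → turbulent
ε/D = 0.13/388 = 3.35×10^-4
Haaland: f = 0.01630
h_f = f(L/D)V²/(2g) = 0.01630·(2420/0.388)·1.700²/(2·9.81) = 14.98 m

h_f ≈ 15.0 m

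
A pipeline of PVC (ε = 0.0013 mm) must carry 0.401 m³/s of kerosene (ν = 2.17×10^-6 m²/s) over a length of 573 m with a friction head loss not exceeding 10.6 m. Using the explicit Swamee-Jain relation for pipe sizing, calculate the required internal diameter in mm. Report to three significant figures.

D ≈ 396 mm

Swamee-Jain (Type III): D = 0.66·[ε^1.25·(LQ²/(gh_f))^4.75 + ν·Q^9.4·(L/(gh_f))^5.2]^0.04
LQ²/(gh_f) = 0.8861; L/(gh_f) = 5.510
Term 1 = ε^1.25·(…)^4.75 = 2.47×10^-8; Term 2 = ν·Q^9.4·(…)^5.2 = 2.89×10^-6
D = 0.66·(2.47×10^-8 + 2.89×10^-6)^0.04 = 0.3964 m = 396 mm
Check: V = 3.25 m/s, Re = 5.94×10^5, f = 0.01276, h_f = 9.93 m ≈ 10.6 m ✓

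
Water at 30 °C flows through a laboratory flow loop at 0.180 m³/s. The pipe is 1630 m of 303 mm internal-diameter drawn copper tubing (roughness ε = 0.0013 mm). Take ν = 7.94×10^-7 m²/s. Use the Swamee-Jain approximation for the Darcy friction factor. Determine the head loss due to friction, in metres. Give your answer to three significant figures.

h_f ≈ 20.2 m

V = 4Q/(πD²) = 4·0.180/(π·0.303²) = 2.496 m/s
Re = VD/ν = 2.496·0.303/7.94×10^-7 = 9.53×10^5 → turbulent
ε/D = 0.0013/303 = 4.29×10^-6
Swamee-Jain: f = 0.01181
h_f = f(L/D)V²/(2g) = 0.01181·(1630/0.303)·2.496²/(2·9.81) = 20.17 m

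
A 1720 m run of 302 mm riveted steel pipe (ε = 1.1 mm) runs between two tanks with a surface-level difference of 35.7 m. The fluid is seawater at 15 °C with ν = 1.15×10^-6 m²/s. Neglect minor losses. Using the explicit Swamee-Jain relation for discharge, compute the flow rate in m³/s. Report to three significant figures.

Q ≈ 0.151 m³/s

Swamee-Jain (Type II): Q = -0.965·√(gD⁵h_f/L)·ln[ε/(3.7D) + √(3.17ν²L/(gD³h_f))]
√(gD⁵h_f/L) = √(9.81·0.302⁵·35.7/1720) = 0.02262
ε/(3.7D) = 9.84×10^-4; √(3.17ν²L/(gD³h_f)) = 2.73×10^-5
Q = -0.965·0.02262·ln(0.001012) = 0.1505 m³/s
Check: V = 2.10 m/s, Re = 5.52×10^5, f = 0.02797, h_f = 35.8 m ≈ 35.7 m ✓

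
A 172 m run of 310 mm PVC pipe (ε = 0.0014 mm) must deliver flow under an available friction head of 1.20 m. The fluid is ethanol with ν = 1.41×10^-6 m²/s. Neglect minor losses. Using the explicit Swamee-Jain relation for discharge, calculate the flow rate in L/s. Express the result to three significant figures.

Swamee-Jain (Type II): Q = -0.965·√(gD⁵h_f/L)·ln[ε/(3.7D) + √(3.17ν²L/(gD³h_f))]
√(gD⁵h_f/L) = √(9.81·0.310⁵·1.20/172) = 0.01400
ε/(3.7D) = 1.22×10^-6; √(3.17ν²L/(gD³h_f)) = 5.56×10^-5
Q = -0.965·0.01400·ln(5.682×10^-5) = 0.1321 m³/s
Check: V = 1.75 m/s, Re = 3.85×10^5, f = 0.01379, h_f = 1.19 m ≈ 1.20 m ✓

Q ≈ 132 L/s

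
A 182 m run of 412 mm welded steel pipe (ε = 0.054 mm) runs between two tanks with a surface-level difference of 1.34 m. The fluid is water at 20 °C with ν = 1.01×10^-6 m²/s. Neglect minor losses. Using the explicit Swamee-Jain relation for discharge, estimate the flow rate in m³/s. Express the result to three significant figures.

Q ≈ 0.274 m³/s

Swamee-Jain (Type II): Q = -0.965·√(gD⁵h_f/L)·ln[ε/(3.7D) + √(3.17ν²L/(gD³h_f))]
√(gD⁵h_f/L) = √(9.81·0.412⁵·1.34/182) = 0.02928
ε/(3.7D) = 3.54×10^-5; √(3.17ν²L/(gD³h_f)) = 2.53×10^-5
Q = -0.965·0.02928·ln(6.073×10^-5) = 0.2743 m³/s
Check: V = 2.06 m/s, Re = 8.39×10^5, f = 0.01413, h_f = 1.35 m ≈ 1.34 m ✓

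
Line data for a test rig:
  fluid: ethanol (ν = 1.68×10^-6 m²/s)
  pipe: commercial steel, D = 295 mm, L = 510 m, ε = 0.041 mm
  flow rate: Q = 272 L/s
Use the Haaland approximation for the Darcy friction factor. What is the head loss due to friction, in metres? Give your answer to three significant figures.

V = 4Q/(πD²) = 4·0.272/(π·0.295²) = 3.980 m/s
Re = VD/ν = 3.980·0.295/1.68×10^-6 = 6.99×10^5 → turbulent
ε/D = 0.041/295 = 1.39×10^-4
Haaland: f = 0.01424
h_f = f(L/D)V²/(2g) = 0.01424·(510/0.295)·3.980²/(2·9.81) = 19.87 m

h_f ≈ 19.9 m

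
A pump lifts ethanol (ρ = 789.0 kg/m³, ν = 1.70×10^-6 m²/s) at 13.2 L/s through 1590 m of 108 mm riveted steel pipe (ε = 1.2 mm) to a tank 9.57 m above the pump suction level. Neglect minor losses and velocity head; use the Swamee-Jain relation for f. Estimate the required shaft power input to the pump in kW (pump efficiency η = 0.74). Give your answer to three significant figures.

P_shaft ≈ 9.96 kW

V = 4Q/(πD²) = 1.441 m/s; Re = 9.15×10^4; ε/D = 0.0111; f = 0.04016
h_f = f(L/D)V²/2g = 62.57 m
Total head H = z + h_f = 9.57 + 62.57 = 72.14 m
P_hyd = ρgQH = 789.0·9.81·0.0132·72.14 = 7.371 kW
P_shaft = P_hyd/η = 7.371/0.74 = 9.960 kW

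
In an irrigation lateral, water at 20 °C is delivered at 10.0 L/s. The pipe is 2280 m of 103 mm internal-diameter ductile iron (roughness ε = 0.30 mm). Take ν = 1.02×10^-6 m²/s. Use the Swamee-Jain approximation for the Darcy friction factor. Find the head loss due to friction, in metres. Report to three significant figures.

h_f ≈ 44.3 m

V = 4Q/(πD²) = 4·0.0100/(π·0.103²) = 1.200 m/s
Re = VD/ν = 1.200·0.103/1.02×10^-6 = 1.21×10^5 → turbulent
ε/D = 0.30/103 = 0.00291
Swamee-Jain: f = 0.02729
h_f = f(L/D)V²/(2g) = 0.02729·(2280/0.103)·1.200²/(2·9.81) = 44.34 m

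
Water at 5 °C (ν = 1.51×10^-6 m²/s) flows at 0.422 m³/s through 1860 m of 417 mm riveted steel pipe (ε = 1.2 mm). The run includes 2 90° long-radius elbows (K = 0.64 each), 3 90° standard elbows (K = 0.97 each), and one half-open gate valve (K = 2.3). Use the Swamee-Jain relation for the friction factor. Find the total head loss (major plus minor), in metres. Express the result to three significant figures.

H_L ≈ 59.8 m

V = 4Q/(πD²) = 3.090 m/s; V²/2g = 0.4866 m
Re = 8.53×10^5, ε/D = 0.00288 → f = 0.02610 (Swamee-Jain)
Major: h_f = f(L/D)·V²/2g = 0.02610·4460·0.4866 = 56.66 m
Minor: ΣK = 6.49; h_m = ΣK·V²/2g = 3.158 m
Total H_L = 56.66 + 3.158 = 59.82 m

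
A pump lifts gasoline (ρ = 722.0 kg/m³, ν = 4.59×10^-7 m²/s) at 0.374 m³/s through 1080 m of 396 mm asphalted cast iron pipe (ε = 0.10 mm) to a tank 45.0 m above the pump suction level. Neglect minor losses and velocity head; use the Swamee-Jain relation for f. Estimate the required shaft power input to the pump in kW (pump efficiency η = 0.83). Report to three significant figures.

P_shaft ≈ 204 kW

V = 4Q/(πD²) = 3.037 m/s; Re = 2.62×10^6; ε/D = 2.53×10^-4; f = 0.01481
h_f = f(L/D)V²/2g = 18.98 m
Total head H = z + h_f = 45.0 + 18.98 = 63.98 m
P_hyd = ρgQH = 722.0·9.81·0.374·63.98 = 169.5 kW
P_shaft = P_hyd/η = 169.5/0.83 = 204.2 kW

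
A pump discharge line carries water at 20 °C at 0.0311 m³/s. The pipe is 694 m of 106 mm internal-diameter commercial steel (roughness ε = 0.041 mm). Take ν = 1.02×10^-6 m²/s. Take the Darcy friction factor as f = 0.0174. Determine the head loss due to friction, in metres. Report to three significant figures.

V = 4Q/(πD²) = 4·0.0311/(π·0.106²) = 3.524 m/s
h_f = f(L/D)V²/(2g) = 0.01740·(694/0.106)·3.524²/(2·9.81) = 72.11 m

h_f ≈ 72.1 m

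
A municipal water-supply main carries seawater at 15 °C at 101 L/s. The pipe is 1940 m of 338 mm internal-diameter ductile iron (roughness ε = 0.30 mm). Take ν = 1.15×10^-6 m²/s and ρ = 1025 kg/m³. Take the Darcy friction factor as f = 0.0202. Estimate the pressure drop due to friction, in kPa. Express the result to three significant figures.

Δp ≈ 75.3 kPa

V = 4Q/(πD²) = 4·0.101/(π·0.338²) = 1.126 m/s
h_f = f(L/D)V²/(2g) = 0.02020·(1940/0.338)·1.126²/(2·9.81) = 7.487 m
Δp = ρg·h_f = 1025·9.81·7.487 = 75.29 kPa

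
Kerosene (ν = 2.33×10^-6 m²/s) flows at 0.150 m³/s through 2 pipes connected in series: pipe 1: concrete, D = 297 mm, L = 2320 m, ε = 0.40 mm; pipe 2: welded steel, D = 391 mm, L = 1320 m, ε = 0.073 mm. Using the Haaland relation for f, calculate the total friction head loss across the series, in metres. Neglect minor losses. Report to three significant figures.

H ≈ 45.4 m

Pipe 1: V = 2.165 m/s, Re = 2.76×10^5, ε/D = 0.00135, f = 0.02193, h_1 = f(L/D)V²/2g = 40.94 m
Pipe 2: V = 1.249 m/s, Re = 2.10×10^5, ε/D = 1.87×10^-4, f = 0.01668, h_2 = f(L/D)V²/2g = 4.479 m
Series → Q common, losses add: H = Σh = 45.42 m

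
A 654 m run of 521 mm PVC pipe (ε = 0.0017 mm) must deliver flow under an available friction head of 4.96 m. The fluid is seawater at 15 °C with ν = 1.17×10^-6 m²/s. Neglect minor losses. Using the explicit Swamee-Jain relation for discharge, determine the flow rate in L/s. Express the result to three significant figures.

Swamee-Jain (Type II): Q = -0.965·√(gD⁵h_f/L)·ln[ε/(3.7D) + √(3.17ν²L/(gD³h_f))]
√(gD⁵h_f/L) = √(9.81·0.521⁵·4.96/654) = 0.05344
ε/(3.7D) = 8.82×10^-7; √(3.17ν²L/(gD³h_f)) = 2.03×10^-5
Q = -0.965·0.05344·ln(2.119×10^-5) = 0.5550 m³/s
Check: V = 2.60 m/s, Re = 1.16×10^6, f = 0.01141, h_f = 4.95 m ≈ 4.96 m ✓

Q ≈ 555 L/s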